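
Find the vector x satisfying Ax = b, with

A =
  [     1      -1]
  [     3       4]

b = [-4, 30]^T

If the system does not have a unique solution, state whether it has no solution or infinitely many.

x_1 = 2, x_2 = 6

Row-reduce the augmented matrix:
R2 ← R2 − 3·R1.
R2 ← R2 / (7).
R1 ← R1 + 1·R2.
Reading off the reduced rows gives x_1 = 2, x_2 = 6.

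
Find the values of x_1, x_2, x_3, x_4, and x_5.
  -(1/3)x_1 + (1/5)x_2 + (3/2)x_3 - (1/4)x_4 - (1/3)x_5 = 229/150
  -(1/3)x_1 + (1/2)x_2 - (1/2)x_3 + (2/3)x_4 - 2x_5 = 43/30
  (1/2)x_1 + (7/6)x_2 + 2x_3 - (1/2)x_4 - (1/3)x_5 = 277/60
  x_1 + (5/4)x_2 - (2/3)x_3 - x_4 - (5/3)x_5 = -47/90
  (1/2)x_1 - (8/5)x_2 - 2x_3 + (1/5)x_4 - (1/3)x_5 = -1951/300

Row-reduce the augmented matrix:
R1 ← R1 / (-1/3).
R2 ← R2 + 1/3·R1.
R3 ← R3 − 1/2·R1.
R4 ← R4 − 1·R1.
R5 ← R5 − 1/2·R1.
R2 ← R2 / (3/10).
R1 ← R1 + 3/5·R2.
R3 ← R3 − 22/15·R2.
R4 ← R4 − 37/20·R2.
R5 ← R5 + 13/10·R2.
R3 ← R3 / (505/36).
R1 ← R1 + 17/2·R3.
R2 ← R2 + 20/3·R3.
R4 ← R4 − 97/6·R3.
R5 ← R5 + 101/12·R3.
R4 ← R4 / (-44707/36360).
R1 ← R1 + 669/1010·R4.
R2 ← R2 − 103/202·R4.
R3 ← R3 + 1157/3030·R4.
R5 ← R5 − 7/12·R4.
R5 ← R5 / (-543892/134121).
R1 ← R1 − 113566/44707·R5.
R2 ← R2 + 108140/44707·R5.
R3 ← R3 − 2668/3439·R5.
R4 ← R4 − 29780/44707·R5.
Reading off the reduced rows gives x_1 = 1/2, x_2 = 14/5, x_3 = 4/3, x_4 = 14/5, x_5 = 1/2.

x_1 = 1/2, x_2 = 14/5, x_3 = 4/3, x_4 = 14/5, x_5 = 1/2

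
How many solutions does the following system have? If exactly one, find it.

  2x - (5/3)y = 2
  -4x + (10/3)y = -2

no solution

Row-reduce:
R1 ← R1 / (2).
R2 ← R2 + 4·R1.
Row 2 reduces to 0 = 2, a contradiction. The system is inconsistent.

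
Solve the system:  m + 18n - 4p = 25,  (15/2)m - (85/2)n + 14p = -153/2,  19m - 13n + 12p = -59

no solution

Row-reduce:
R2 ← R2 − 15/2·R1.
R3 ← R3 − 19·R1.
R2 ← R2 / (-355/2).
R1 ← R1 − 18·R2.
R3 ← R3 + 355·R2.
Row 3 reduces to 0 = -6, a contradiction. The system is inconsistent.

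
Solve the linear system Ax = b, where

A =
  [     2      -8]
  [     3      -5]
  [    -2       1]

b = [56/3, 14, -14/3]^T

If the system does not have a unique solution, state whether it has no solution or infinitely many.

Row-reduce the augmented matrix:
R1 ← R1 / (2).
R2 ← R2 − 3·R1.
R3 ← R3 + 2·R1.
R2 ← R2 / (7).
R1 ← R1 + 4·R2.
R3 ← R3 + 7·R2.
R3 reduces to 0 = 0, so the extra equation is consistent.
Reading off the reduced rows gives x_1 = 4/3, x_2 = -2.

x_1 = 4/3, x_2 = -2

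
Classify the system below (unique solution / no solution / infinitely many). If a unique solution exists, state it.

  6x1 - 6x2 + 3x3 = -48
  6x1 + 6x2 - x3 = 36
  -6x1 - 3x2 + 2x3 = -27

x1 = 0, x2 = 5, x3 = -6

Row-reduce the augmented matrix:
R1 ← R1 / (6).
R2 ← R2 − 6·R1.
R3 ← R3 + 6·R1.
R2 ← R2 / (12).
R1 ← R1 + 1·R2.
R3 ← R3 + 9·R2.
R3 ← R3 / (2).
R1 ← R1 − 1/6·R3.
R2 ← R2 + 1/3·R3.
Reading off the reduced rows gives x1 = 0, x2 = 5, x3 = -6.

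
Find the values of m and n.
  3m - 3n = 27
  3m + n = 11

From equation 2: n = 11 − 3·m.
Substitute into equation 1 and solve: m = 5.
Then n = -4.

m = 5, n = -4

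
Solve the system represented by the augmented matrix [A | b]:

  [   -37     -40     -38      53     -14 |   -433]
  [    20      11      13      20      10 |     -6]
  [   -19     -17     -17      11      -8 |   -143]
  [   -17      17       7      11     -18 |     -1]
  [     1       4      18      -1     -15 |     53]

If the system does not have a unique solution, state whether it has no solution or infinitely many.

no solution

Row-reduce:
R1 ← R1 / (-37).
R2 ← R2 − 20·R1.
R3 ← R3 + 19·R1.
R4 ← R4 + 17·R1.
R5 ← R5 − 1·R1.
R2 ← R2 / (-393/37).
R1 ← R1 − 40/37·R2.
R3 ← R3 − 131/37·R2.
R4 ← R4 − 1309/37·R2.
R5 ← R5 − 108/37·R2.
Swap R3 and R4.
R3 ← R3 / (-86/131).
R1 ← R1 − 34/131·R3.
R2 ← R2 − 93/131·R3.
R5 ← R5 − 1952/131·R3.
Swap R4 and R5.
R4 ← R4 / (145712/43).
R1 ← R1 − 2679/43·R4.
R2 ← R2 − 6717/43·R4.
R3 ← R3 + 9739/43·R4.
Row 5 reduces to 0 = -2/3, a contradiction. The system is inconsistent.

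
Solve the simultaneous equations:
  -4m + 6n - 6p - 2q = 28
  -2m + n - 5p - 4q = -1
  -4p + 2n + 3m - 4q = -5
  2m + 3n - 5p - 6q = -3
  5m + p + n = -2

Row-reduce:
R1 ← R1 / (-4).
R2 ← R2 + 2·R1.
R3 ← R3 − 3·R1.
R4 ← R4 − 2·R1.
R5 ← R5 − 5·R1.
R2 ← R2 / (-2).
R1 ← R1 + 3/2·R2.
R3 ← R3 − 13/2·R2.
R4 ← R4 − 6·R2.
R5 ← R5 − 17/2·R2.
R3 ← R3 / (-15).
R1 ← R1 − 3·R3.
R2 ← R2 − 1·R3.
R4 ← R4 + 14·R3.
R5 ← R5 + 15·R3.
R4 ← R4 / (-53/30).
R1 ← R1 + 3/10·R4.
R2 ← R2 − 29/60·R4.
R3 ← R3 − 61/60·R4.
Row 5 reduces to 0 = 2, a contradiction. The system is inconsistent.

no solution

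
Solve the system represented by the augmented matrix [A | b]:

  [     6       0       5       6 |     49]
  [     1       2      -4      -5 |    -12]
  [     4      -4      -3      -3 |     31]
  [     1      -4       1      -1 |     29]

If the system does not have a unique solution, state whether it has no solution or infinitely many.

Row-reduce the augmented matrix:
R1 ← R1 / (6).
R2 ← R2 − 1·R1.
R3 ← R3 − 4·R1.
R4 ← R4 − 1·R1.
R2 ← R2 / (2).
R3 ← R3 + 4·R2.
R4 ← R4 + 4·R2.
R3 ← R3 / (-16).
R1 ← R1 − 5/6·R3.
R2 ← R2 + 29/12·R3.
R4 ← R4 + 19/2·R3.
R4 ← R4 / (-87/32).
R1 ← R1 − 1/96·R4.
R2 ← R2 + 25/192·R4.
R3 ← R3 − 19/16·R4.
Reading off the reduced rows gives x_1 = 6, x_2 = -4, x_3 = 5, x_4 = -2.

x_1 = 6, x_2 = -4, x_3 = 5, x_4 = -2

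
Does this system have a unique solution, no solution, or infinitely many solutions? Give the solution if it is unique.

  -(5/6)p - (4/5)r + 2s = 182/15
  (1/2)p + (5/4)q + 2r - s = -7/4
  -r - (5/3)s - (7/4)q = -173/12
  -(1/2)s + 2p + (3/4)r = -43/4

p = -4, q = 5, r = -1, s = 4

Row-reduce the augmented matrix:
R1 ← R1 / (-5/6).
R2 ← R2 − 1/2·R1.
R4 ← R4 − 2·R1.
R2 ← R2 / (5/4).
R3 ← R3 + 7/4·R2.
R3 ← R3 / (141/125).
R1 ← R1 − 24/25·R3.
R2 ← R2 − 152/125·R3.
R4 ← R4 + 117/100·R3.
R4 ← R4 / (269/94).
R1 ← R1 + 172/141·R4.
R2 ← R2 − 700/423·R4.
R3 ← R3 + 520/423·R4.
Reading off the reduced rows gives p = -4, q = 5, r = -1, s = 4.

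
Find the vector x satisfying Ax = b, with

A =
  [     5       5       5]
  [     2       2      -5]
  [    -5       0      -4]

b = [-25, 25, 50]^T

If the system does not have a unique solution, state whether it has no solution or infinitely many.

x_1 = -6, x_2 = 6, x_3 = -5

Row-reduce the augmented matrix:
R1 ← R1 / (5).
R2 ← R2 − 2·R1.
R3 ← R3 + 5·R1.
Swap R2 and R3.
R2 ← R2 / (5).
R1 ← R1 − 1·R2.
R3 ← R3 / (-7).
R1 ← R1 − 4/5·R3.
R2 ← R2 − 1/5·R3.
Reading off the reduced rows gives x_1 = -6, x_2 = 6, x_3 = -5.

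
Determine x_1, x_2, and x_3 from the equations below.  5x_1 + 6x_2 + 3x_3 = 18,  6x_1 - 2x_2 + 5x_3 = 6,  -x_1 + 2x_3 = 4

x_1 = 0, x_2 = 2, x_3 = 2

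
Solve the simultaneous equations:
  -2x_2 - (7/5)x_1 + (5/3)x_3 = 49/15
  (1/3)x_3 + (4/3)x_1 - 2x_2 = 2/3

infinitely many solutions

Row-reduce:
R1 ← R1 / (-7/5).
R2 ← R2 − 4/3·R1.
R2 ← R2 / (-82/21).
R1 ← R1 − 10/7·R2.
Rank is 2 with 3 unknowns, leaving x_3 free.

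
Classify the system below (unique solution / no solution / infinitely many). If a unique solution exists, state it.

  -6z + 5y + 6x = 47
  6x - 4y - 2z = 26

infinitely many solutions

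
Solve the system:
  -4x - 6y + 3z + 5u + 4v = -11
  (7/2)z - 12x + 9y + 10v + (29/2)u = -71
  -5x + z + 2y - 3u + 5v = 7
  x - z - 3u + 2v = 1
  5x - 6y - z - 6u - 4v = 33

no solution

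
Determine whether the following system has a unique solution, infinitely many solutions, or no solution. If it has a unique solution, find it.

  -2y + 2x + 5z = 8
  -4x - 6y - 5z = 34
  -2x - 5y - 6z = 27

x = -1, y = -5, z = 0

Row-reduce the augmented matrix:
R1 ← R1 / (2).
R2 ← R2 + 4·R1.
R3 ← R3 + 2·R1.
R2 ← R2 / (-10).
R1 ← R1 + 1·R2.
R3 ← R3 + 7·R2.
R3 ← R3 / (-9/2).
R1 ← R1 − 2·R3.
R2 ← R2 + 1/2·R3.
Reading off the reduced rows gives x = -1, y = -5, z = 0.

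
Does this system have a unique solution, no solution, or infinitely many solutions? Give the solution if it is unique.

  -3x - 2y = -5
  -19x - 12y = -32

x = 2, y = -1/2

Row-reduce the augmented matrix:
R1 ← R1 / (-3).
R2 ← R2 + 19·R1.
R2 ← R2 / (2/3).
R1 ← R1 − 2/3·R2.
Reading off the reduced rows gives x = 2, y = -1/2.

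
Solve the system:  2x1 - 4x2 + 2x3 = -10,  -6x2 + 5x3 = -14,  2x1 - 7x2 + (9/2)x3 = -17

Row-reduce:
R1 ← R1 / (2).
R3 ← R3 − 2·R1.
R2 ← R2 / (-6).
R1 ← R1 + 2·R2.
R3 ← R3 + 3·R2.
Rank is 2 with 3 unknowns, leaving x3 free.

infinitely many solutions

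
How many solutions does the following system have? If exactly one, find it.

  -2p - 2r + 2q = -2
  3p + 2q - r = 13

infinitely many solutions

Row-reduce:
R1 ← R1 / (-2).
R2 ← R2 − 3·R1.
R2 ← R2 / (5).
R1 ← R1 + 1·R2.
Rank is 2 with 3 unknowns, leaving r free.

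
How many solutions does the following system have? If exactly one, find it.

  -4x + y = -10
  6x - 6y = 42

x = 1, y = -6

From equation 1: y = -10 + 4·x.
Substitute into equation 2 and solve: x = 1.
Then y = -6.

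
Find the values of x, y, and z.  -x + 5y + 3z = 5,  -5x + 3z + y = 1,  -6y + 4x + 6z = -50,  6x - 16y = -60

x = -2, y = 3, z = -4

Row-reduce the augmented matrix:
R1 ← R1 / (-1).
R2 ← R2 + 5·R1.
R3 ← R3 − 4·R1.
R4 ← R4 − 6·R1.
R2 ← R2 / (-24).
R1 ← R1 + 5·R2.
R3 ← R3 − 14·R2.
R4 ← R4 − 14·R2.
R3 ← R3 / (11).
R1 ← R1 + 1/2·R3.
R2 ← R2 − 1/2·R3.
R4 ← R4 − 11·R3.
R4 reduces to 0 = 0, so the extra equation is consistent.
Reading off the reduced rows gives x = -2, y = 3, z = -4.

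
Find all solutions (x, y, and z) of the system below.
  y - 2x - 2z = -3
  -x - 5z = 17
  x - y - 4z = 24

Row-reduce the augmented matrix:
R1 ← R1 / (-2).
R2 ← R2 + 1·R1.
R3 ← R3 − 1·R1.
R2 ← R2 / (-1/2).
R1 ← R1 + 1/2·R2.
R3 ← R3 + 1/2·R2.
R3 ← R3 / (-1).
R1 ← R1 − 5·R3.
R2 ← R2 − 8·R3.
Reading off the reduced rows gives x = 3, y = -5, z = -4.

x = 3, y = -5, z = -4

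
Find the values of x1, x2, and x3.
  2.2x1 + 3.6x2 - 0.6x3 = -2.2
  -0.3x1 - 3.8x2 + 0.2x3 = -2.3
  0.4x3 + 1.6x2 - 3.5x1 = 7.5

Row-reduce the augmented matrix:
R1 ← R1 / (11/5).
R2 ← R2 + 3/10·R1.
R3 ← R3 + 7/2·R1.
R2 ← R2 / (-182/55).
R1 ← R1 − 18/11·R2.
R3 ← R3 − 403/55·R2.
R3 ← R3 / (-41/140).
R1 ← R1 + 3/14·R3.
R2 ← R2 + 1/28·R3.
Reading off the reduced rows gives x1 = -1, x2 = 1, x3 = 6.

x1 = -1, x2 = 1, x3 = 6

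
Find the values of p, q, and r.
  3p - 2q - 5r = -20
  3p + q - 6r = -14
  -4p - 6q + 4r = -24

Row-reduce the augmented matrix:
R1 ← R1 / (3).
R2 ← R2 − 3·R1.
R3 ← R3 + 4·R1.
R2 ← R2 / (3).
R1 ← R1 + 2/3·R2.
R3 ← R3 + 26/3·R2.
R3 ← R3 / (-50/9).
R1 ← R1 + 17/9·R3.
R2 ← R2 + 1/3·R3.
Reading off the reduced rows gives p = 6, q = 4, r = 6.

p = 6, q = 4, r = 6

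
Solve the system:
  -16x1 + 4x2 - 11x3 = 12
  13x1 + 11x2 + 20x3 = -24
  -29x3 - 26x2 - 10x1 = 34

Row-reduce:
R1 ← R1 / (-16).
R2 ← R2 − 13·R1.
R3 ← R3 + 10·R1.
R2 ← R2 / (57/4).
R1 ← R1 + 1/4·R2.
R3 ← R3 + 57/2·R2.
Row 3 reduces to 0 = -2, a contradiction. The system is inconsistent.

no solution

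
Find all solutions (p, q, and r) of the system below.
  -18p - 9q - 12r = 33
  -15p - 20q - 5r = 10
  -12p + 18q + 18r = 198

p = -6, q = 3, r = 4

Row-reduce the augmented matrix:
R1 ← R1 / (-18).
R2 ← R2 + 15·R1.
R3 ← R3 + 12·R1.
R2 ← R2 / (-25/2).
R1 ← R1 − 1/2·R2.
R3 ← R3 − 24·R2.
R3 ← R3 / (178/5).
R1 ← R1 − 13/15·R3.
R2 ← R2 + 2/5·R3.
Reading off the reduced rows gives p = -6, q = 3, r = 4.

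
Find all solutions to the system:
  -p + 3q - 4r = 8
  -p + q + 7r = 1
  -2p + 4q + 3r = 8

Row-reduce:
R1 ← R1 / (-1).
R2 ← R2 + 1·R1.
R3 ← R3 + 2·R1.
R2 ← R2 / (-2).
R1 ← R1 + 3·R2.
R3 ← R3 + 2·R2.
Row 3 reduces to 0 = -1, a contradiction. The system is inconsistent.

no solution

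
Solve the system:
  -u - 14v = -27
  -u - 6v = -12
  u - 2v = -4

no solution

Row-reduce:
R1 ← R1 / (-1).
R2 ← R2 + 1·R1.
R3 ← R3 − 1·R1.
R2 ← R2 / (8).
R1 ← R1 − 14·R2.
R3 ← R3 + 16·R2.
Row 3 reduces to 0 = -1, a contradiction. The system is inconsistent.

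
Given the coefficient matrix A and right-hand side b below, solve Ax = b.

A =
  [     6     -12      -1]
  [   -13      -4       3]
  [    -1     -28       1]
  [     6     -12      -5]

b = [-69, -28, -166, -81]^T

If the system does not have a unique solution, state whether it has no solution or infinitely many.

x_1 = 1, x_2 = 6, x_3 = 3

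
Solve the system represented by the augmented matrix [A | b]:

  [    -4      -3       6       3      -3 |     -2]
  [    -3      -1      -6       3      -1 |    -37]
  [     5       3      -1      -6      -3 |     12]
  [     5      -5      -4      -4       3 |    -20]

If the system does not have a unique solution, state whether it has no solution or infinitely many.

infinitely many solutions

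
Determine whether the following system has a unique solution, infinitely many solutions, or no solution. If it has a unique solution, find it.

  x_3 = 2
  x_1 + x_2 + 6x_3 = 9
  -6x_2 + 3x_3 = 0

x_1 = -4, x_2 = 1, x_3 = 2

Row-reduce the augmented matrix:
Swap R1 and R2.
Swap R2 and R3.
R2 ← R2 / (-6).
R1 ← R1 − 1·R2.
R1 ← R1 − 13/2·R3.
R2 ← R2 + 1/2·R3.
Reading off the reduced rows gives x_1 = -4, x_2 = 1, x_3 = 2.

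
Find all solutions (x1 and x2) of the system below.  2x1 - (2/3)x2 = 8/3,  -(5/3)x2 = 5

x1 = 1/3, x2 = -3

Row-reduce the augmented matrix:
R1 ← R1 / (2).
R2 ← R2 / (-5/3).
R1 ← R1 + 1/3·R2.
Reading off the reduced rows gives x1 = 1/3, x2 = -3.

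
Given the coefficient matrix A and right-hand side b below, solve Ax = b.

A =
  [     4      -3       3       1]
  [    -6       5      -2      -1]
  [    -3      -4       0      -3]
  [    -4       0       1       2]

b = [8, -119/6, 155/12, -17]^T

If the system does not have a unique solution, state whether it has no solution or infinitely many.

x_1 = 9/4, x_2 = -8/3, x_3 = -2, x_4 = -3

Row-reduce the augmented matrix:
R1 ← R1 / (4).
R2 ← R2 + 6·R1.
R3 ← R3 + 3·R1.
R4 ← R4 + 4·R1.
R2 ← R2 / (1/2).
R1 ← R1 + 3/4·R2.
R3 ← R3 + 25/4·R2.
R4 ← R4 + 3·R2.
R3 ← R3 / (67/2).
R1 ← R1 − 9/2·R3.
R2 ← R2 − 5·R3.
R4 ← R4 − 19·R3.
R4 ← R4 / (250/67).
R1 ← R1 − 31/67·R4.
R2 ← R2 − 27/67·R4.
R3 ← R3 − 8/67·R4.
Reading off the reduced rows gives x_1 = 9/4, x_2 = -8/3, x_3 = -2, x_4 = -3.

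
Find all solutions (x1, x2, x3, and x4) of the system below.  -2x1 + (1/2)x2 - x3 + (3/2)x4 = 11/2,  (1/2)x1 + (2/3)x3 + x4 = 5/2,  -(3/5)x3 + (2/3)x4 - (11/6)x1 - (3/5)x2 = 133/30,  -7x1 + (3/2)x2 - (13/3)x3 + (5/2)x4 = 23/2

infinitely many solutions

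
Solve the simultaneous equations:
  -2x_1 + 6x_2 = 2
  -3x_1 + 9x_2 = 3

infinitely many solutions

Row-reduce:
R1 ← R1 / (-2).
R2 ← R2 + 3·R1.
Rank is 1 with 2 unknowns, leaving x_2 free.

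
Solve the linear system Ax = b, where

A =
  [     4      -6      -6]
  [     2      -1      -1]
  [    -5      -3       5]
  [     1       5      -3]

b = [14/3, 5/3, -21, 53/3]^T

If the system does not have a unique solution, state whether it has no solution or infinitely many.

x_1 = 2/3, x_2 = 2, x_3 = -7/3

Row-reduce the augmented matrix:
R1 ← R1 / (4).
R2 ← R2 − 2·R1.
R3 ← R3 + 5·R1.
R4 ← R4 − 1·R1.
R2 ← R2 / (2).
R1 ← R1 + 3/2·R2.
R3 ← R3 + 21/2·R2.
R4 ← R4 − 13/2·R2.
R3 ← R3 / (8).
R2 ← R2 − 1·R3.
R4 ← R4 + 8·R3.
R4 reduces to 0 = 0, so the extra equation is consistent.
Reading off the reduced rows gives x_1 = 2/3, x_2 = 2, x_3 = -7/3.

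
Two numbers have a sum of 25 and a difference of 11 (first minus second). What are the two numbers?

first number: 18, second number: 7

Let x = first number, y = second number.
  x + y = 25
  -y + x = 11
From equation 1: x = 25 − y.
Substitute into equation 2 and solve: y = 7.
Then x = 18.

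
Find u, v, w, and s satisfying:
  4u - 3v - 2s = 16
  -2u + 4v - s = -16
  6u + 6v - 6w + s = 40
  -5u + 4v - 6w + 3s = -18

u = 6, v = 0, w = 0, s = 4

Row-reduce the augmented matrix:
R1 ← R1 / (4).
R2 ← R2 + 2·R1.
R3 ← R3 − 6·R1.
R4 ← R4 + 5·R1.
R2 ← R2 / (5/2).
R1 ← R1 + 3/4·R2.
R3 ← R3 − 21/2·R2.
R4 ← R4 − 1/4·R2.
R3 ← R3 / (-6).
R4 ← R4 + 6·R3.
R4 ← R4 / (-117/10).
R1 ← R1 + 11/10·R4.
R2 ← R2 + 4/5·R4.
R3 ← R3 + 31/15·R4.
Reading off the reduced rows gives u = 6, v = 0, w = 0, s = 4.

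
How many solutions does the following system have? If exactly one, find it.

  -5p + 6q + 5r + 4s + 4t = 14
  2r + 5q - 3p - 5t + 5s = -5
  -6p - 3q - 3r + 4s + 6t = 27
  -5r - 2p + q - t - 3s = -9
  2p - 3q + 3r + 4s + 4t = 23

p = 1, q = 0, r = -1, s = 3, t = 3

Row-reduce the augmented matrix:
R1 ← R1 / (-5).
R2 ← R2 + 3·R1.
R3 ← R3 + 6·R1.
R4 ← R4 + 2·R1.
R5 ← R5 − 2·R1.
R2 ← R2 / (7/5).
R1 ← R1 + 6/5·R2.
R3 ← R3 + 51/5·R2.
R4 ← R4 + 7/5·R2.
R5 ← R5 + 3/5·R2.
R3 ← R3 / (-114/7).
R1 ← R1 + 13/7·R3.
R2 ← R2 + 5/7·R3.
R4 ← R4 + 8·R3.
R5 ← R5 − 32/7·R3.
R4 ← R4 / (-622/57).
R1 ← R1 + 73/114·R4.
R2 ← R2 − 121/114·R4.
R3 ← R3 + 127/114·R4.
R5 ← R5 − 673/57·R4.
R5 ← R5 / (1502/311).
R1 ← R1 + 642/311·R5.
R2 ← R2 + 444/311·R5.
R3 ← R3 − 502/311·R5.
R4 ← R4 + 453/311·R5.
Reading off the reduced rows gives p = 1, q = 0, r = -1, s = 3, t = 3.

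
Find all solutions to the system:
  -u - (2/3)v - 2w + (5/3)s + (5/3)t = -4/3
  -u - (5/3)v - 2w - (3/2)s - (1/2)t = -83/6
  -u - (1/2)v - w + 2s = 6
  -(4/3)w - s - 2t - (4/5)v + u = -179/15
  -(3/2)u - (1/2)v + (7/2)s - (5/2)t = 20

infinitely many solutions

Row-reduce:
R1 ← R1 / (-1).
R2 ← R2 + 1·R1.
R3 ← R3 + 1·R1.
R4 ← R4 − 1·R1.
R5 ← R5 + 3/2·R1.
R2 ← R2 / (-1).
R1 ← R1 − 2/3·R2.
R3 ← R3 − 1/6·R2.
R4 ← R4 + 22/15·R2.
R5 ← R5 − 1/2·R2.
R1 ← R1 − 2·R3.
R4 ← R4 + 10/3·R3.
R5 ← R5 − 3·R3.
R4 ← R4 / (1259/270).
R1 ← R1 + 61/18·R4.
R2 ← R2 − 19/6·R4.
R3 ← R3 + 7/36·R4.
Rank is 4 with 5 unknowns, leaving t free.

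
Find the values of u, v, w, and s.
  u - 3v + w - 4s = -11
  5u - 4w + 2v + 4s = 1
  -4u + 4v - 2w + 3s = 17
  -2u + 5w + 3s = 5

Row-reduce the augmented matrix:
R2 ← R2 − 5·R1.
R3 ← R3 + 4·R1.
R4 ← R4 + 2·R1.
R2 ← R2 / (17).
R1 ← R1 + 3·R2.
R3 ← R3 + 8·R2.
R4 ← R4 + 6·R2.
R3 ← R3 / (-38/17).
R1 ← R1 + 10/17·R3.
R2 ← R2 + 9/17·R3.
R4 ← R4 − 65/17·R3.
R4 ← R4 / (21/38).
R1 ← R1 − 13/19·R4.
R2 ← R2 − 69/38·R4.
R3 ← R3 − 29/38·R4.
Reading off the reduced rows gives u = -3, v = -2, w = -2, s = 3.

u = -3, v = -2, w = -2, s = 3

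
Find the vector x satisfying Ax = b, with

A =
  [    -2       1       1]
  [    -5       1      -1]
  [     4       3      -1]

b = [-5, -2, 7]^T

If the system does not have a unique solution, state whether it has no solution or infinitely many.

x_1 = 1, x_2 = 0, x_3 = -3

Row-reduce the augmented matrix:
R1 ← R1 / (-2).
R2 ← R2 + 5·R1.
R3 ← R3 − 4·R1.
R2 ← R2 / (-3/2).
R1 ← R1 + 1/2·R2.
R3 ← R3 − 5·R2.
R3 ← R3 / (-32/3).
R1 ← R1 − 2/3·R3.
R2 ← R2 − 7/3·R3.
Reading off the reduced rows gives x_1 = 1, x_2 = 0, x_3 = -3.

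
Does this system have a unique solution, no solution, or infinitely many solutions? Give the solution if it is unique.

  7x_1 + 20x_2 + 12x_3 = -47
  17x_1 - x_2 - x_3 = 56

infinitely many solutions

Row-reduce:
R1 ← R1 / (7).
R2 ← R2 − 17·R1.
R2 ← R2 / (-347/7).
R1 ← R1 − 20/7·R2.
Rank is 2 with 3 unknowns, leaving x_3 free.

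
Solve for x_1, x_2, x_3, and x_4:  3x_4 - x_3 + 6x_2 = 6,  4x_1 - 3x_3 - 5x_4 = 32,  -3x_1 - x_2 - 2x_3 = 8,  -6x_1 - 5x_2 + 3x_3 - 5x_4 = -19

x_1 = 1, x_2 = 1, x_3 = -6, x_4 = -2

Row-reduce the augmented matrix:
Swap R1 and R2.
R1 ← R1 / (4).
R3 ← R3 + 3·R1.
R4 ← R4 + 6·R1.
R2 ← R2 / (6).
R3 ← R3 + 1·R2.
R4 ← R4 + 5·R2.
R3 ← R3 / (-53/12).
R1 ← R1 + 3/4·R3.
R2 ← R2 + 1/6·R3.
R4 ← R4 + 7/3·R3.
R4 ← R4 / (-439/53).
R1 ← R1 + 37/53·R4.
R2 ← R2 − 33/53·R4.
R3 ← R3 − 39/53·R4.
Reading off the reduced rows gives x_1 = 1, x_2 = 1, x_3 = -6, x_4 = -2.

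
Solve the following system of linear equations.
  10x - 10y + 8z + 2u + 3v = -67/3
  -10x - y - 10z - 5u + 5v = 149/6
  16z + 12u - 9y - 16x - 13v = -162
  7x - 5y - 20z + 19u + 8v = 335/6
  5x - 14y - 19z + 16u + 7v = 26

x = 7/3, y = 8/3, z = -3, u = -3/2, v = 8/3

Row-reduce the augmented matrix:
R1 ← R1 / (10).
R2 ← R2 + 10·R1.
R3 ← R3 + 16·R1.
R4 ← R4 − 7·R1.
R5 ← R5 − 5·R1.
R2 ← R2 / (-11).
R1 ← R1 + 1·R2.
R3 ← R3 + 25·R2.
R4 ← R4 − 2·R2.
R5 ← R5 + 9·R2.
R3 ← R3 / (1834/55).
R1 ← R1 − 54/55·R3.
R2 ← R2 − 2/11·R3.
R4 ← R4 + 1428/55·R3.
R5 ← R5 + 235/11·R3.
R4 ← R4 / (4480/131).
R1 ← R1 + 23/131·R4.
R2 ← R2 − 20/131·R4.
R3 ← R3 − 173/262·R4.
R5 ← R5 − 8269/262·R4.
R5 ← R5 / (-20707/3584).
R1 ← R1 − 505/1792·R5.
R2 ← R2 + 235/448·R5.
R3 ← R3 + 1923/3584·R5.
R4 ← R4 + 691/1792·R5.
Reading off the reduced rows gives x = 7/3, y = 8/3, z = -3, u = -3/2, v = 8/3.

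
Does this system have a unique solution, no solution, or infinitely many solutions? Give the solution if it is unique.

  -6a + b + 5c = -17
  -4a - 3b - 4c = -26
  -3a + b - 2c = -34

a = 6, b = -6, c = 5

Row-reduce the augmented matrix:
R1 ← R1 / (-6).
R2 ← R2 + 4·R1.
R3 ← R3 + 3·R1.
R2 ← R2 / (-11/3).
R1 ← R1 + 1/6·R2.
R3 ← R3 − 1/2·R2.
R3 ← R3 / (-11/2).
R1 ← R1 + 1/2·R3.
R2 ← R2 − 2·R3.
Reading off the reduced rows gives a = 6, b = -6, c = 5.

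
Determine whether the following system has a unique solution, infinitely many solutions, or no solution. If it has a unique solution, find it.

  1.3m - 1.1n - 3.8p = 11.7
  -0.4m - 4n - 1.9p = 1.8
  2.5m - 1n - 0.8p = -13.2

m = -6, n = 3, p = -6

Row-reduce the augmented matrix:
R1 ← R1 / (13/10).
R2 ← R2 + 2/5·R1.
R3 ← R3 − 5/2·R1.
R2 ← R2 / (-282/65).
R1 ← R1 + 11/13·R2.
R3 ← R3 − 29/26·R2.
R3 ← R3 / (10751/1880).
R1 ← R1 + 437/188·R3.
R2 ← R2 − 133/188·R3.
Reading off the reduced rows gives m = -6, n = 3, p = -6.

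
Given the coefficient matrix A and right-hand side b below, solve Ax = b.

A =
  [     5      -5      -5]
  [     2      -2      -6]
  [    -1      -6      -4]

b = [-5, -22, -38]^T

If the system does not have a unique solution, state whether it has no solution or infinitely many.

Row-reduce the augmented matrix:
R1 ← R1 / (5).
R2 ← R2 − 2·R1.
R3 ← R3 + 1·R1.
Swap R2 and R3.
R2 ← R2 / (-7).
R1 ← R1 + 1·R2.
R3 ← R3 / (-4).
R1 ← R1 + 2/7·R3.
R2 ← R2 − 5/7·R3.
Reading off the reduced rows gives x_1 = 6, x_2 = 2, x_3 = 5.

x_1 = 6, x_2 = 2, x_3 = 5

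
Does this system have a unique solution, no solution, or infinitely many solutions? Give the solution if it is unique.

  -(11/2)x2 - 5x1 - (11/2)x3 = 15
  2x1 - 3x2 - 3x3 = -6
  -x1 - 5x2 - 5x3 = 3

infinitely many solutions

Row-reduce:
R1 ← R1 / (-5).
R2 ← R2 − 2·R1.
R3 ← R3 + 1·R1.
R2 ← R2 / (-26/5).
R1 ← R1 − 11/10·R2.
R3 ← R3 + 39/10·R2.
Rank is 2 with 3 unknowns, leaving x3 free.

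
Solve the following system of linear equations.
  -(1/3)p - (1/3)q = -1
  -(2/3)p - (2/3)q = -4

no solution

Row-reduce:
R1 ← R1 / (-1/3).
R2 ← R2 + 2/3·R1.
Row 2 reduces to 0 = -2, a contradiction. The system is inconsistent.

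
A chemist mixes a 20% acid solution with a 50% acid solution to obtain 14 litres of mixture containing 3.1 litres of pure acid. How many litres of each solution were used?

litres of solution A: 13, litres of solution B: 1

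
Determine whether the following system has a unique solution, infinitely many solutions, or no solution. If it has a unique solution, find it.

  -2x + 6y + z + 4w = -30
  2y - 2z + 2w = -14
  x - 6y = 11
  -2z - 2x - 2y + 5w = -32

x = 5, y = -1, z = 2, w = -4

Row-reduce the augmented matrix:
R1 ← R1 / (-2).
R3 ← R3 − 1·R1.
R4 ← R4 + 2·R1.
R2 ← R2 / (2).
R1 ← R1 + 3·R2.
R3 ← R3 + 3·R2.
R4 ← R4 + 8·R2.
R3 ← R3 / (-5/2).
R1 ← R1 + 7/2·R3.
R2 ← R2 + 1·R3.
R4 ← R4 + 11·R3.
R4 ← R4 / (-13).
R1 ← R1 + 6·R4.
R2 ← R2 + 1·R4.
R3 ← R3 + 2·R4.
Reading off the reduced rows gives x = 5, y = -1, z = 2, w = -4.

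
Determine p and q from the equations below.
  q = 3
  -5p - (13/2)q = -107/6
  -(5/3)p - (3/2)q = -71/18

Row-reduce the augmented matrix:
Swap R1 and R2.
R1 ← R1 / (-5).
R3 ← R3 + 5/3·R1.
R1 ← R1 − 13/10·R2.
R3 ← R3 − 2/3·R2.
R3 reduces to 0 = 0, so the extra equation is consistent.
Reading off the reduced rows gives p = -1/3, q = 3.

p = -1/3, q = 3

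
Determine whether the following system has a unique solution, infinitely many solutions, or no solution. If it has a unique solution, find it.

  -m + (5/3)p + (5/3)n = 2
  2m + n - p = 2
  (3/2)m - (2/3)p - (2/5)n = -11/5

Row-reduce the augmented matrix:
R1 ← R1 / (-1).
R2 ← R2 − 2·R1.
R3 ← R3 − 3/2·R1.
R2 ← R2 / (13/3).
R1 ← R1 + 5/3·R2.
R3 ← R3 − 21/10·R2.
R3 ← R3 / (137/195).
R1 ← R1 + 10/13·R3.
R2 ← R2 − 7/13·R3.
Reading off the reduced rows gives m = -2, n = 3, p = -3.

m = -2, n = 3, p = -3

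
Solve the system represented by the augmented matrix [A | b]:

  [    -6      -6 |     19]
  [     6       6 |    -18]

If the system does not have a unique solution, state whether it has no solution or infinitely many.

no solution

Row-reduce:
R1 ← R1 / (-6).
R2 ← R2 − 6·R1.
Row 2 reduces to 0 = 1, a contradiction. The system is inconsistent.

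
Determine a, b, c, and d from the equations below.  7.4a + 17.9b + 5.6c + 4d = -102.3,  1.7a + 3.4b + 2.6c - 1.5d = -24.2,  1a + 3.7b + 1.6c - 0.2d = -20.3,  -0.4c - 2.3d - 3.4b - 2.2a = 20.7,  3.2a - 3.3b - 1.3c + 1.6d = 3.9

Row-reduce the augmented matrix:
R1 ← R1 / (37/5).
R2 ← R2 − 17/10·R1.
R3 ← R3 − 1·R1.
R4 ← R4 + 11/5·R1.
R5 ← R5 − 16/5·R1.
R2 ← R2 / (-527/740).
R1 ← R1 − 179/74·R2.
R3 ← R3 − 237/185·R2.
R4 ← R4 − 711/370·R2.
R5 ← R5 + 817/74·R2.
R3 ← R3 / (8448/2635).
R1 ← R1 − 2750/527·R3.
R2 ← R2 + 972/527·R3.
R4 ← R4 − 12672/2635·R3.
R5 ← R5 + 126927/5270·R3.
Swap R4 and R5.
R4 ← R4 / (-24803/28160).
R1 ← R1 − 235/384·R4.
R2 ← R2 − 329/704·R4.
R3 ← R3 + 13417/8448·R4.
R5 reduces to 0 = 0, so the extra equation is consistent.
Reading off the reduced rows gives a = -3, b = -3, c = -4, d = -1.

a = -3, b = -3, c = -4, d = -1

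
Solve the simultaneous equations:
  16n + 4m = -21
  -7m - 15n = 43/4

Row-reduce the augmented matrix:
R1 ← R1 / (4).
R2 ← R2 + 7·R1.
R2 ← R2 / (13).
R1 ← R1 − 4·R2.
Reading off the reduced rows gives m = 11/4, n = -2.

m = 11/4, n = -2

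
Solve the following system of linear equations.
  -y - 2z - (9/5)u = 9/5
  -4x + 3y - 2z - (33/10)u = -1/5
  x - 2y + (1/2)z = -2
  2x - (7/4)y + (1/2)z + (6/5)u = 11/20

infinitely many solutions

Row-reduce:
Swap R1 and R2.
R1 ← R1 / (-4).
R3 ← R3 − 1·R1.
R4 ← R4 − 2·R1.
R2 ← R2 / (-1).
R1 ← R1 + 3/4·R2.
R3 ← R3 + 5/4·R2.
R4 ← R4 + 1/4·R2.
R3 ← R3 / (5/2).
R1 ← R1 − 2·R3.
R2 ← R2 − 2·R3.
Rank is 3 with 4 unknowns, leaving u free.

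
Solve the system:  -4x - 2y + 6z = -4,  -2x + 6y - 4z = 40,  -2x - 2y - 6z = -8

Row-reduce the augmented matrix:
R1 ← R1 / (-4).
R2 ← R2 + 2·R1.
R3 ← R3 + 2·R1.
R2 ← R2 / (7).
R1 ← R1 − 1/2·R2.
R3 ← R3 + 1·R2.
R3 ← R3 / (-10).
R1 ← R1 + 1·R3.
R2 ← R2 + 1·R3.
Reading off the reduced rows gives x = -2, y = 6, z = 0.

x = -2, y = 6, z = 0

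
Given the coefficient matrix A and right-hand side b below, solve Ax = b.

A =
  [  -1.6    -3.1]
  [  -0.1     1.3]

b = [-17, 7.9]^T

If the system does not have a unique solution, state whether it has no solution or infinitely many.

x_1 = -1, x_2 = 6

Row-reduce the augmented matrix:
R1 ← R1 / (-8/5).
R2 ← R2 + 1/10·R1.
R2 ← R2 / (239/160).
R1 ← R1 − 31/16·R2.
Reading off the reduced rows gives x_1 = -1, x_2 = 6.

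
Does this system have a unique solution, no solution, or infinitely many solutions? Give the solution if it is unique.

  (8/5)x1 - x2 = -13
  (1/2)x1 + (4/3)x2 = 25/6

x1 = -5, x2 = 5

From equation 1: x2 = 13 + 8/5·x1.
Substitute into equation 2 and solve: x1 = -5.
Then x2 = 5.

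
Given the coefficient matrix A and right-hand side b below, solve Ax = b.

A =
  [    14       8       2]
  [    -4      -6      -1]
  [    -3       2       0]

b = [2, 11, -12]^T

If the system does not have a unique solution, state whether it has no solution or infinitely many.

infinitely many solutions

Row-reduce:
R1 ← R1 / (14).
R2 ← R2 + 4·R1.
R3 ← R3 + 3·R1.
R2 ← R2 / (-26/7).
R1 ← R1 − 4/7·R2.
R3 ← R3 − 26/7·R2.
Rank is 2 with 3 unknowns, leaving x_3 free.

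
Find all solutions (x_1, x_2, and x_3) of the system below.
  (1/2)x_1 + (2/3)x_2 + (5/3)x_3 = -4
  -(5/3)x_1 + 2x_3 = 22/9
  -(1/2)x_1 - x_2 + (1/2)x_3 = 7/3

Row-reduce the augmented matrix:
R1 ← R1 / (1/2).
R2 ← R2 + 5/3·R1.
R3 ← R3 + 1/2·R1.
R2 ← R2 / (20/9).
R1 ← R1 − 4/3·R2.
R3 ← R3 + 1/3·R2.
R3 ← R3 / (33/10).
R1 ← R1 + 6/5·R3.
R2 ← R2 − 17/5·R3.
Reading off the reduced rows gives x_1 = -8/3, x_2 = -3/2, x_3 = -1.

x_1 = -8/3, x_2 = -3/2, x_3 = -1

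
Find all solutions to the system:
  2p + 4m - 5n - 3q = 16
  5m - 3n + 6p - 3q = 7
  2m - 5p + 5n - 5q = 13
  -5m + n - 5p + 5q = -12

Row-reduce the augmented matrix:
R1 ← R1 / (4).
R2 ← R2 − 5·R1.
R3 ← R3 − 2·R1.
R4 ← R4 + 5·R1.
R2 ← R2 / (13/4).
R1 ← R1 + 5/4·R2.
R3 ← R3 − 15/2·R2.
R4 ← R4 + 21/4·R2.
R3 ← R3 / (-183/13).
R1 ← R1 − 24/13·R3.
R2 ← R2 − 14/13·R3.
R4 ← R4 − 41/13·R3.
R4 ← R4 / (236/183).
R1 ← R1 + 70/61·R4.
R2 ← R2 + 31/183·R4.
R3 ← R3 − 68/183·R4.
Reading off the reduced rows gives m = -1, n = -2, p = -1, q = -4.

m = -1, n = -2, p = -1, q = -4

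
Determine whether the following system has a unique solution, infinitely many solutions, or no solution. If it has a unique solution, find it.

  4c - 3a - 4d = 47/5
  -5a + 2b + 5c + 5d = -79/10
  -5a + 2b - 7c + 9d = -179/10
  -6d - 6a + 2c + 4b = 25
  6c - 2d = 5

Row-reduce the augmented matrix:
R1 ← R1 / (-3).
R2 ← R2 + 5·R1.
R3 ← R3 + 5·R1.
R4 ← R4 + 6·R1.
R2 ← R2 / (2).
R3 ← R3 − 2·R2.
R4 ← R4 − 4·R2.
R3 ← R3 / (-12).
R1 ← R1 + 4/3·R3.
R2 ← R2 + 5/6·R3.
R4 ← R4 + 8/3·R3.
R5 ← R5 − 6·R3.
R4 ← R4 / (-200/9).
R1 ← R1 − 8/9·R4.
R2 ← R2 − 50/9·R4.
R3 ← R3 + 1/3·R4.
R5 reduces to 0 = 0, so the extra equation is consistent.
Reading off the reduced rows gives a = 1/5, b = 14/5, c = 0, d = -5/2.

a = 1/5, b = 14/5, c = 0, d = -5/2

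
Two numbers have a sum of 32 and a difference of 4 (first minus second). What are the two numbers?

Let x = first number, y = second number.
  x + y = 32
  -y + x = 4
From equation 1: x = 32 − y.
Substitute into equation 2 and solve: y = 14.
Then x = 18.

first number: 18, second number: 14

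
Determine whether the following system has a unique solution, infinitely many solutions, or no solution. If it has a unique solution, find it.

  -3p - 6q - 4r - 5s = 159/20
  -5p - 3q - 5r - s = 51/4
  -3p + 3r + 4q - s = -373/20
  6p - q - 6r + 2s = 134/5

p = 3/4, q = -3/2, r = -14/5, s = 2

Row-reduce the augmented matrix:
R1 ← R1 / (-3).
R2 ← R2 + 5·R1.
R3 ← R3 + 3·R1.
R4 ← R4 − 6·R1.
R2 ← R2 / (7).
R1 ← R1 − 2·R2.
R3 ← R3 − 10·R2.
R4 ← R4 + 13·R2.
R3 ← R3 / (97/21).
R1 ← R1 − 6/7·R3.
R2 ← R2 − 5/21·R3.
R4 ← R4 + 229/21·R3.
R4 ← R4 / (-938/97).
R1 ← R1 − 75/97·R4.
R2 ← R2 − 134/97·R4.
R3 ← R3 + 136/97·R4.
Reading off the reduced rows gives p = 3/4, q = -3/2, r = -14/5, s = 2.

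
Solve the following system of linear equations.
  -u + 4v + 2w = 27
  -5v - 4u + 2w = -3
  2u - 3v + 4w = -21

u = -5, v = 5, w = 1

Row-reduce the augmented matrix:
R1 ← R1 / (-1).
R2 ← R2 + 4·R1.
R3 ← R3 − 2·R1.
R2 ← R2 / (-21).
R1 ← R1 + 4·R2.
R3 ← R3 − 5·R2.
R3 ← R3 / (46/7).
R1 ← R1 + 6/7·R3.
R2 ← R2 − 2/7·R3.
Reading off the reduced rows gives u = -5, v = 5, w = 1.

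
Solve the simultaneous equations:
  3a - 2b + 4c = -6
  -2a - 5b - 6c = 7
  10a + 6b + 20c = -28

no solution

Row-reduce:
R1 ← R1 / (3).
R2 ← R2 + 2·R1.
R3 ← R3 − 10·R1.
R2 ← R2 / (-19/3).
R1 ← R1 + 2/3·R2.
R3 ← R3 − 38/3·R2.
Row 3 reduces to 0 = -2, a contradiction. The system is inconsistent.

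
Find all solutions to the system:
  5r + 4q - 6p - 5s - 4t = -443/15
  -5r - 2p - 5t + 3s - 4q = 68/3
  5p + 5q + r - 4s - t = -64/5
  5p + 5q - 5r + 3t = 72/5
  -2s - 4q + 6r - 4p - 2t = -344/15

Row-reduce the augmented matrix:
R1 ← R1 / (-6).
R2 ← R2 + 2·R1.
R3 ← R3 − 5·R1.
R4 ← R4 − 5·R1.
R5 ← R5 + 4·R1.
R2 ← R2 / (-16/3).
R1 ← R1 + 2/3·R2.
R3 ← R3 − 25/3·R2.
R4 ← R4 − 25/3·R2.
R5 ← R5 + 20/3·R2.
R3 ← R3 / (-21/4).
R2 ← R2 − 5/4·R3.
R4 ← R4 + 45/4·R3.
R5 ← R5 − 11·R3.
R4 ← R4 / (5).
R1 ← R1 − 1/4·R4.
R2 ← R2 + 13/12·R4.
R3 ← R3 − 1/6·R4.
R5 ← R5 + 19/3·R4.
R5 ← R5 / (19/5).
R1 ← R1 − 7/20·R5.
R2 ← R2 − 33/20·R5.
R3 ← R3 − 7/5·R5.
R4 ← R4 − 31/10·R5.
Reading off the reduced rows gives p = 1/3, q = 0, r = -8/3, s = 3, t = -1/5.

p = 1/3, q = 0, r = -8/3, s = 3, t = -1/5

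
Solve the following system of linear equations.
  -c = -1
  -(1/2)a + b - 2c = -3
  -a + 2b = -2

infinitely many solutions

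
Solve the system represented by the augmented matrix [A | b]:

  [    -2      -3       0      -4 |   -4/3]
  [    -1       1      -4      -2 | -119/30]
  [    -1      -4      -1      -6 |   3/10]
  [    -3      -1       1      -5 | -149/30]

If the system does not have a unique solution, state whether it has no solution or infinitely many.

x_1 = 3/2, x_2 = -1, x_3 = 1/5, x_4 = 1/3

Row-reduce the augmented matrix:
R1 ← R1 / (-2).
R2 ← R2 + 1·R1.
R3 ← R3 + 1·R1.
R4 ← R4 + 3·R1.
R2 ← R2 / (5/2).
R1 ← R1 − 3/2·R2.
R3 ← R3 + 5/2·R2.
R4 ← R4 − 7/2·R2.
R3 ← R3 / (-5).
R1 ← R1 − 12/5·R3.
R2 ← R2 + 8/5·R3.
R4 ← R4 − 33/5·R3.
R4 ← R4 / (-107/25).
R1 ← R1 − 2/25·R4.
R2 ← R2 − 32/25·R4.
R3 ← R3 − 4/5·R4.
Reading off the reduced rows gives x_1 = 3/2, x_2 = -1, x_3 = 1/5, x_4 = 1/3.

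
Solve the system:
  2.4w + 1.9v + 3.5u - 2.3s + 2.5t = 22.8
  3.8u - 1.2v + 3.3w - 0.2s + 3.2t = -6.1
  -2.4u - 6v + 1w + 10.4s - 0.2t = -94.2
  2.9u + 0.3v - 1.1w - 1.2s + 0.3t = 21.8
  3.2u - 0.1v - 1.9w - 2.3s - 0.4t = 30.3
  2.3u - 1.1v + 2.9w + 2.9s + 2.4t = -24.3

Row-reduce the augmented matrix:
R1 ← R1 / (7/2).
R2 ← R2 − 19/5·R1.
R3 ← R3 + 12/5·R1.
R4 ← R4 − 29/10·R1.
R5 ← R5 − 16/5·R1.
R6 ← R6 − 23/10·R1.
R2 ← R2 / (-571/175).
R1 ← R1 − 19/35·R2.
R3 ← R3 + 822/175·R2.
R4 ← R4 + 223/175·R2.
R5 ← R5 + 643/350·R2.
R6 ← R6 + 411/175·R2.
R3 ← R3 / (940/571).
R1 ← R1 − 915/1142·R3.
R2 ← R2 + 243/1142·R3.
R4 ← R4 + 9592/2855·R3.
R5 ← R5 + 51221/11420·R3.
R6 ← R6 − 470/571·R3.
R4 ← R4 / (130023/11750).
R1 ← R1 + 1391/470·R4.
R2 ← R2 − 21/2350·R4.
R3 ← R3 − 3937/1175·R4.
R5 ← R5 − 318137/23500·R4.
R5 ← R5 / (-1297933/3467280).
R1 ← R1 − 110531/346728·R5.
R2 ← R2 + 5001/115576·R5.
R3 ← R3 − 101461/173364·R5.
R4 ← R4 + 1166/43341·R5.
R6 reduces to 0 = 0, so the extra equation is consistent.
Reading off the reduced rows gives u = 4, v = 5, w = -3, s = -5, t = -2.

u = 4, v = 5, w = -3, s = -5, t = -2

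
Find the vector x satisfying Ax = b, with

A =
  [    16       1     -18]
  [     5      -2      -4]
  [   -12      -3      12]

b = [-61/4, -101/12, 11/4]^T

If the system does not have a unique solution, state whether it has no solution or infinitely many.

Row-reduce the augmented matrix:
R1 ← R1 / (16).
R2 ← R2 − 5·R1.
R3 ← R3 + 12·R1.
R2 ← R2 / (-37/16).
R1 ← R1 − 1/16·R2.
R3 ← R3 + 9/4·R2.
R3 ← R3 / (-114/37).
R1 ← R1 + 40/37·R3.
R2 ← R2 + 26/37·R3.
Reading off the reduced rows gives x_1 = 3/4, x_2 = 11/4, x_3 = 5/3.

x_1 = 3/4, x_2 = 11/4, x_3 = 5/3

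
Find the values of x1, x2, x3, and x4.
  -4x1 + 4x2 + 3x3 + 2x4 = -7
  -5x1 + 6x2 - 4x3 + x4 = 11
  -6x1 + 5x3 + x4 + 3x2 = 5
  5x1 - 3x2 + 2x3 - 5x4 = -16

Row-reduce the augmented matrix:
R1 ← R1 / (-4).
R2 ← R2 + 5·R1.
R3 ← R3 + 6·R1.
R4 ← R4 − 5·R1.
R1 ← R1 + 1·R2.
R3 ← R3 + 3·R2.
R4 ← R4 − 2·R2.
R3 ← R3 / (-91/4).
R1 ← R1 + 17/2·R3.
R2 ← R2 + 31/4·R3.
R4 ← R4 − 85/4·R3.
R4 ← R4 / (-39/7).
R1 ← R1 − 3/7·R4.
R2 ← R2 − 5/7·R4.
R3 ← R3 − 2/7·R4.
Reading off the reduced rows gives x1 = -6, x2 = -5, x3 = -3, x4 = -1.

x1 = -6, x2 = -5, x3 = -3, x4 = -1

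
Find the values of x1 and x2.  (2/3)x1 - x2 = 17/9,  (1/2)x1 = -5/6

x1 = -5/3, x2 = -3

Row-reduce the augmented matrix:
R1 ← R1 / (2/3).
R2 ← R2 − 1/2·R1.
R2 ← R2 / (3/4).
R1 ← R1 + 3/2·R2.
Reading off the reduced rows gives x1 = -5/3, x2 = -3.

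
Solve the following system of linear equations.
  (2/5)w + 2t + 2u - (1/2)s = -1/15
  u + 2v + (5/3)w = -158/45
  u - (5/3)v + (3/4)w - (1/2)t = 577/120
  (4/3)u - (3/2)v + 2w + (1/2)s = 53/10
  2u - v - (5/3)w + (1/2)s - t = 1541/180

Row-reduce the augmented matrix:
R1 ← R1 / (2).
R2 ← R2 − 1·R1.
R3 ← R3 − 1·R1.
R4 ← R4 − 4/3·R1.
R5 ← R5 − 2·R1.
R2 ← R2 / (2).
R3 ← R3 + 5/3·R2.
R4 ← R4 + 3/2·R2.
R5 ← R5 + 1·R2.
R3 ← R3 / (319/180).
R1 ← R1 − 1/5·R3.
R2 ← R2 − 11/15·R3.
R4 ← R4 − 17/6·R3.
R5 ← R5 + 4/3·R3.
R4 ← R4 / (401/1392).
R1 ← R1 + 35/116·R4.
R2 ← R2 + 15/232·R4.
R3 ← R3 − 15/58·R4.
R5 ← R5 − 341/232·R4.
R5 ← R5 / (-60251/4411).
R1 ← R1 − 13182/4411·R5.
R2 ← R2 − 3684/4411·R5.
R3 ← R3 + 12330/4411·R5.
R4 ← R4 − 25220/4411·R5.
Reading off the reduced rows gives u = 8/5, v = -2, w = -2/3, s = 3, t = -3/4.

u = 8/5, v = -2, w = -2/3, s = 3, t = -3/4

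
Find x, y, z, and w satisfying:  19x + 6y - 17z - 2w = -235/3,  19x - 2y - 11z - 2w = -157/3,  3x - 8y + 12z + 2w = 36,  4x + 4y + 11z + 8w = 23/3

x = -4/3, y = -1, z = 3, w = -2

Row-reduce the augmented matrix:
R1 ← R1 / (19).
R2 ← R2 − 19·R1.
R3 ← R3 − 3·R1.
R4 ← R4 − 4·R1.
R2 ← R2 / (-8).
R1 ← R1 − 6/19·R2.
R3 ← R3 + 170/19·R2.
R4 ← R4 − 52/19·R2.
R3 ← R3 / (303/38).
R1 ← R1 + 25/38·R3.
R2 ← R2 + 3/4·R3.
R4 ← R4 − 316/19·R3.
R4 ← R4 / (1088/303).
R1 ← R1 − 26/303·R4.
R2 ← R2 − 22/101·R4.
R3 ← R3 − 88/303·R4.
Reading off the reduced rows gives x = -4/3, y = -1, z = 3, w = -2.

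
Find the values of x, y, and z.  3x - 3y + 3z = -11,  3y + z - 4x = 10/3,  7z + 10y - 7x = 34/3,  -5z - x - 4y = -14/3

Row-reduce the augmented matrix:
R1 ← R1 / (3).
R2 ← R2 + 4·R1.
R3 ← R3 + 7·R1.
R4 ← R4 + 1·R1.
R2 ← R2 / (-1).
R1 ← R1 + 1·R2.
R3 ← R3 − 3·R2.
R4 ← R4 + 5·R2.
R3 ← R3 / (29).
R1 ← R1 + 4·R3.
R2 ← R2 + 5·R3.
R4 ← R4 + 29·R3.
R4 reduces to 0 = 0, so the extra equation is consistent.
Reading off the reduced rows gives x = 1, y = 3, z = -5/3.

x = 1, y = 3, z = -5/3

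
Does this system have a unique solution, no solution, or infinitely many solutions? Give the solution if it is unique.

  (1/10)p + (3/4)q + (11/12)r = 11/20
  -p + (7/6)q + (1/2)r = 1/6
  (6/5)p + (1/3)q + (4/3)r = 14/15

Row-reduce:
R1 ← R1 / (1/10).
R2 ← R2 + 1·R1.
R3 ← R3 − 6/5·R1.
R2 ← R2 / (26/3).
R1 ← R1 − 15/2·R2.
R3 ← R3 + 26/3·R2.
Rank is 2 with 3 unknowns, leaving r free.

infinitely many solutions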